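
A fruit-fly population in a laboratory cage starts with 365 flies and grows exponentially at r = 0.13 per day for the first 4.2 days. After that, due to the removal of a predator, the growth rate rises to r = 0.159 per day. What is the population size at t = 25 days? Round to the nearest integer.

17207 flies

Phase 1: N(4.2) = 365·e^(0.13×4.2) = 365·e^0.546 = 630.112.
Phase 2 runs for 25 − 4.2 = 20.8 days at r = 0.159.
N(25) = 630.112·e^(0.159×20.8) = 630.112·e^3.307 = 17207.4.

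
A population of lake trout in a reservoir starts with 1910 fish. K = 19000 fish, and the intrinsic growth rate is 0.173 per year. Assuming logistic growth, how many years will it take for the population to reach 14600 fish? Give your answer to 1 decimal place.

A = (K − N₀)/N₀ = (19000 − 1910)/1910 = 8.9476.
Solve 19000/(1 + 8.9476·e^(−0.173t)) = 14600: 1 + 8.9476·e^(−0.173t) = 1.3014, so e^(−0.173t) = 0.0336815.
−0.173·t = ln(0.0336815) = -3.3908, so t = 3.3908/0.173 = 19.6.

19.6 years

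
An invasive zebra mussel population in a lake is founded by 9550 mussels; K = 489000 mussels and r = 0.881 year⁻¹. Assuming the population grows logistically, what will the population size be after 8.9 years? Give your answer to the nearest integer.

A = (K − N₀)/N₀ = (489000 − 9550)/9550 = 50.204.
N(t) = K/(1 + A·e^(−rt)) = 489000/(1 + 50.204×e^(−0.881×8.9)).
e^(−7.841) = 0.00039331; denominator = 1 + 50.204×0.00039331 = 1.0197.
N = 489000/1.0197 = 479531.

479531 mussels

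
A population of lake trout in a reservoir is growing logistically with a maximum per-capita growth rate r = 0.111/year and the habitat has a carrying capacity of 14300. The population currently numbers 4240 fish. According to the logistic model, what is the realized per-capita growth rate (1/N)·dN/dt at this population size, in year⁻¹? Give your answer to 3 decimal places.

0.078 per year

(1/N)·dN/dt = r(1 − N/K) = 0.111 × (1 − 4240/14300).
= 0.111 × 0.7035 = 0.078088.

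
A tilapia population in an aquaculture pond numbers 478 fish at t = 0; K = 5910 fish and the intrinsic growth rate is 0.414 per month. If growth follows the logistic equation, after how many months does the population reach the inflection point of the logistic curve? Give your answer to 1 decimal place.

5.9 months

Logistic growth is fastest at N = K/2 = 2955.
A = (K − N₀)/N₀ = 11.364. Set K/(1 + A·e^(−rt)) = K/2 → A·e^(−rt) = 1.
e^(−0.414t) = 1/11.364 = 0.0879971, so t = ln(11.364)/0.414 = 2.4305/0.414 = 5.8707.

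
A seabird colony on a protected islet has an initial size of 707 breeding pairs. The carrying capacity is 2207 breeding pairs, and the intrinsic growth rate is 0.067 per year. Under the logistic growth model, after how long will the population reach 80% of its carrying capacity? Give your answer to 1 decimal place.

A = (K − N₀)/N₀ = (2207 − 707)/707 = 2.1216.
Solve 2207/(1 + 2.1216·e^(−0.067t)) = 1765.6: 1 + 2.1216·e^(−0.067t) = 1.25, so e^(−0.067t) = 0.117833.
−0.067·t = ln(0.117833) = -2.1385, so t = 2.1385/0.067 = 31.918.

31.9 years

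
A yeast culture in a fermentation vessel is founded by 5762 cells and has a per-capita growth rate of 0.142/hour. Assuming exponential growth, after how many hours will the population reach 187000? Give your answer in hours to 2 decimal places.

Set N₀·e^(rt) = 187000: e^(0.142·t) = 187000/5762 = 32.454.
0.142·t = ln(32.454) = 3.4798, so t = 3.4798/0.142 = 24.506.

24.51 hours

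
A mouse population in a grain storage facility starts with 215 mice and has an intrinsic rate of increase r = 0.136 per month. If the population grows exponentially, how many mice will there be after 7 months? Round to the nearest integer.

N(t) = N₀·e^(rt) = 215 × e^(0.136×7) = 215 × e^0.952.
e^0.952 ≈ 2.5909, so N ≈ 215 × 2.5909 = 557.041.

557 mice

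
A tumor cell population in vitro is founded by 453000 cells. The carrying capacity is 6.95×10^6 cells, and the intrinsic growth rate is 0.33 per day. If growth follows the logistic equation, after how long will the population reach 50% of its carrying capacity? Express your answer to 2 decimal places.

A = (K − N₀)/N₀ = (6.95×10^6 − 453000)/453000 = 14.342.
Solve 6.95×10^6/(1 + 14.342·e^(−0.33t)) = 3.475×10^6: 1 + 14.342·e^(−0.33t) = 2, so e^(−0.33t) = 0.0697245.
−0.33·t = ln(0.0697245) = -2.6632, so t = 2.6632/0.33 = 8.0703.

8.07 days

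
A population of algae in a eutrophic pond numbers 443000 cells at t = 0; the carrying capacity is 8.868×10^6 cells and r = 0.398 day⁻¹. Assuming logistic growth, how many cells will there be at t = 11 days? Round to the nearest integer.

7159206 cells

A = (K − N₀)/N₀ = (8.868×10^6 − 443000)/443000 = 19.018.
N(t) = K/(1 + A·e^(−rt)) = 8.868×10^6/(1 + 19.018×e^(−0.398×11)).
e^(−4.378) = 0.01255; denominator = 1 + 19.018×0.01255 = 1.2387.
N = 8.868×10^6/1.2387 = 7.159206×10^6.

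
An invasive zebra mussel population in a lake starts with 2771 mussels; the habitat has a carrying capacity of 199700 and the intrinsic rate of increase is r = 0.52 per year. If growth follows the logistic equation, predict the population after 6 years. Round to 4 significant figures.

A = (K − N₀)/N₀ = (199700 − 2771)/2771 = 71.068.
N(t) = K/(1 + A·e^(−rt)) = 199700/(1 + 71.068×e^(−0.52×6)).
e^(−3.12) = 0.044157; denominator = 1 + 71.068×0.044157 = 4.1382.
N = 199700/4.1382 = 48258.2.

48260 mussels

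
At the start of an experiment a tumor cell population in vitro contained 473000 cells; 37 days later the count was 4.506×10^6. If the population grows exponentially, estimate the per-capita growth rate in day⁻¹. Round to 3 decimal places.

From N(t) = N₀·e^(rt): e^(r·37) = 4.506×10^6/473000 = 9.5264.
r·37 = ln(9.5264) = 2.2541, so r = 2.2541/37 = 0.060921.

0.061 per day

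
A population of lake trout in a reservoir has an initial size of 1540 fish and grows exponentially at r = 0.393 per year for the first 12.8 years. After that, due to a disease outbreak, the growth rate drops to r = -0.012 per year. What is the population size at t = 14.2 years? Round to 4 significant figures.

231700 fish

Phase 1: N(12.8) = 1540·e^(0.393×12.8) = 1540·e^5.03 = 235611.
Phase 2 runs for 14.2 − 12.8 = 1.4 years at r = -0.012.
N(14.2) = 235611·e^(-0.012×1.4) = 235611·e^-0.0168 = 231686.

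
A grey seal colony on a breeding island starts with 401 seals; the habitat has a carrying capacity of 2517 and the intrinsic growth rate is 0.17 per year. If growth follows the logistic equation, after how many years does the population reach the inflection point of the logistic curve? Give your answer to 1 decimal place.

Logistic growth is fastest at N = K/2 = 1258.5.
A = (K − N₀)/N₀ = 5.2768. Set K/(1 + A·e^(−rt)) = K/2 → A·e^(−rt) = 1.
e^(−0.17t) = 1/5.2768 = 0.189509, so t = ln(5.2768)/0.17 = 1.6633/0.17 = 9.7842.

9.8 years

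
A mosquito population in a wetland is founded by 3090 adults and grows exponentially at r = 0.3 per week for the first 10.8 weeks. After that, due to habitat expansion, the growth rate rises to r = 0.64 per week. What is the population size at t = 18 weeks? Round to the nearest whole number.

Phase 1: N(10.8) = 3090·e^(0.3×10.8) = 3090·e^3.24 = 78899.2.
Phase 2 runs for 18 − 10.8 = 7.2 weeks at r = 0.64.
N(18) = 78899.2·e^(0.64×7.2) = 78899.2·e^4.608 = 7.912279×10^6.

7912279 adults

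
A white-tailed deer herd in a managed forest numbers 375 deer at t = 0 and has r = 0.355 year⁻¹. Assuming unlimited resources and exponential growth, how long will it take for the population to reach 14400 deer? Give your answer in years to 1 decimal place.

10.3 years

Set N₀·e^(rt) = 14400: e^(0.355·t) = 14400/375 = 38.4.
0.355·t = ln(38.4) = 3.6481, so t = 3.6481/0.355 = 10.276.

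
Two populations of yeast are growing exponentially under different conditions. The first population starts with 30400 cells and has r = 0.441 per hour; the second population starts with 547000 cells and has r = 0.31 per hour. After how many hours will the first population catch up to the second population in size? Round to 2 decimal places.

22.06 hours

Set 30400·e^(0.441t) = 547000·e^(0.31t).
e^((0.441 − 0.31)t) = 547000/30400 → e^(0.131·t) = 17.993.
0.131·t = ln(17.993) = 2.89, so t = 2.89/0.131 = 22.061.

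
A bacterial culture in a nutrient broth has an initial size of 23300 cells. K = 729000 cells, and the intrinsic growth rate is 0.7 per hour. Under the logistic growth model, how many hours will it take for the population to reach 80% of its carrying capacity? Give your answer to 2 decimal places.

A = (K − N₀)/N₀ = (729000 − 23300)/23300 = 30.288.
Solve 729000/(1 + 30.288·e^(−0.7t)) = 583200: 1 + 30.288·e^(−0.7t) = 1.25, so e^(−0.7t) = 0.00825422.
−0.7·t = ln(0.00825422) = -4.797, so t = 4.797/0.7 = 6.8529.

6.85 hours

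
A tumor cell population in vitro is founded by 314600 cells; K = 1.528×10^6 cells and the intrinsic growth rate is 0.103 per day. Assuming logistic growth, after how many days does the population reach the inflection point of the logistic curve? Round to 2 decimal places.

Logistic growth is fastest at N = K/2 = 764000.
A = (K − N₀)/N₀ = 3.857. Set K/(1 + A·e^(−rt)) = K/2 → A·e^(−rt) = 1.
e^(−0.103t) = 1/3.857 = 0.259271, so t = ln(3.857)/0.103 = 1.3499/0.103 = 13.106.

13.11 days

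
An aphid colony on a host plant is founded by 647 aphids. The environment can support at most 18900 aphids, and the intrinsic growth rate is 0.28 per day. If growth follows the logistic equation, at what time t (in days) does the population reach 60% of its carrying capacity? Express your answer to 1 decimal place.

A = (K − N₀)/N₀ = (18900 − 647)/647 = 28.212.
Solve 18900/(1 + 28.212·e^(−0.28t)) = 11340: 1 + 28.212·e^(−0.28t) = 1.6667, so e^(−0.28t) = 0.0236308.
−0.28·t = ln(0.0236308) = -3.7452, so t = 3.7452/0.28 = 13.376.

13.4 days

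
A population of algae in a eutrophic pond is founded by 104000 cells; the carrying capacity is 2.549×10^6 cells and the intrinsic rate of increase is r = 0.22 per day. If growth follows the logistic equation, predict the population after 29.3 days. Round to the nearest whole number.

A = (K − N₀)/N₀ = (2.549×10^6 − 104000)/104000 = 23.51.
N(t) = K/(1 + A·e^(−rt)) = 2.549×10^6/(1 + 23.51×e^(−0.22×29.3)).
e^(−6.446) = 0.0015869; denominator = 1 + 23.51×0.0015869 = 1.0373.
N = 2.549×10^6/1.0373 = 2.457326×10^6.

2457326 cells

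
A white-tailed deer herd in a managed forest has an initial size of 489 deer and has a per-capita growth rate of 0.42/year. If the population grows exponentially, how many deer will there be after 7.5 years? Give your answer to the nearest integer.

11411 deer

N(t) = N₀·e^(rt) = 489 × e^(0.42×7.5) = 489 × e^3.15.
e^3.15 ≈ 23.336, so N ≈ 489 × 23.336 = 11411.3.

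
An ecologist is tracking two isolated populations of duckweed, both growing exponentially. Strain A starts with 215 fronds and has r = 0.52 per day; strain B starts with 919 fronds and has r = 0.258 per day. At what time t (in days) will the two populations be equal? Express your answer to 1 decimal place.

Set 215·e^(0.52t) = 919·e^(0.258t).
e^((0.52 − 0.258)t) = 919/215 → e^(0.262·t) = 4.2744.
0.262·t = ln(4.2744) = 1.4526, so t = 1.4526/0.262 = 5.5445.

5.5 days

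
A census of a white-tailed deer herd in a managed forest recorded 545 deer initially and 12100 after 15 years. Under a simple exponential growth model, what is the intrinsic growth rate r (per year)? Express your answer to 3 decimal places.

0.207 per year

From N(t) = N₀·e^(rt): e^(r·15) = 12100/545 = 22.202.
r·15 = ln(22.202) = 3.1002, so r = 3.1002/15 = 0.20668.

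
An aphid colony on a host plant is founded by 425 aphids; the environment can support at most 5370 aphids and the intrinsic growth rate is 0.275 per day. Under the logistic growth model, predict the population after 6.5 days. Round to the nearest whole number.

A = (K − N₀)/N₀ = (5370 − 425)/425 = 11.635.
N(t) = K/(1 + A·e^(−rt)) = 5370/(1 + 11.635×e^(−0.275×6.5)).
e^(−1.788) = 0.16738; denominator = 1 + 11.635×0.16738 = 2.9475.
N = 5370/2.9475 = 1821.89.

1822 aphids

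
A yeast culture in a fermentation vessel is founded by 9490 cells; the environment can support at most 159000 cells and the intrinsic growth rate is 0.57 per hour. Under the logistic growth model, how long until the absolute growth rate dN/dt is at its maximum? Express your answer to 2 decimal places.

Logistic growth is fastest at N = K/2 = 79500.
A = (K − N₀)/N₀ = 15.754. Set K/(1 + A·e^(−rt)) = K/2 → A·e^(−rt) = 1.
e^(−0.57t) = 1/15.754 = 0.063474, so t = ln(15.754)/0.57 = 2.7571/0.57 = 4.8371.

4.84 hours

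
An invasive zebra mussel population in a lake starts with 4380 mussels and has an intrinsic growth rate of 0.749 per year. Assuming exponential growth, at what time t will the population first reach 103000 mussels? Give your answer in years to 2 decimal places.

4.22 years

Set N₀·e^(rt) = 103000: e^(0.749·t) = 103000/4380 = 23.516.
0.749·t = ln(23.516) = 3.1577, so t = 3.1577/0.749 = 4.2159.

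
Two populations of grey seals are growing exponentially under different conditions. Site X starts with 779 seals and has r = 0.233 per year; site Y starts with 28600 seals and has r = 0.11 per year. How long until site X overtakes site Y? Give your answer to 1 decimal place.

29.3 years

Set 779·e^(0.233t) = 28600·e^(0.11t).
e^((0.233 − 0.11)t) = 28600/779 → e^(0.123·t) = 36.714.
0.123·t = ln(36.714) = 3.6032, so t = 3.6032/0.123 = 29.294.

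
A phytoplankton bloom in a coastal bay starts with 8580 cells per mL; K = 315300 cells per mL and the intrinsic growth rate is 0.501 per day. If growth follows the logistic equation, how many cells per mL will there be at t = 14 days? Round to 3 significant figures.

A = (K − N₀)/N₀ = (315300 − 8580)/8580 = 35.748.
N(t) = K/(1 + A·e^(−rt)) = 315300/(1 + 35.748×e^(−0.501×14)).
e^(−7.014) = 0.0008992; denominator = 1 + 35.748×0.0008992 = 1.0321.
N = 315300/1.0321 = 305480.

305000 cells per mL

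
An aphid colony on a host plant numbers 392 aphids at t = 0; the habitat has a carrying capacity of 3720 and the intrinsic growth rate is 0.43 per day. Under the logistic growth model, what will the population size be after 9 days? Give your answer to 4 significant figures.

A = (K − N₀)/N₀ = (3720 − 392)/392 = 8.4898.
N(t) = K/(1 + A·e^(−rt)) = 3720/(1 + 8.4898×e^(−0.43×9)).
e^(−3.87) = 0.020858; denominator = 1 + 8.4898×0.020858 = 1.1771.
N = 3720/1.1771 = 3160.35.

3160 aphids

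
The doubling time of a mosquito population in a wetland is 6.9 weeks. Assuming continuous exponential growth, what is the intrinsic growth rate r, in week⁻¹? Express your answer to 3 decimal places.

r = ln(2)/t_d = 0.6931/6.9 = 0.10046.

0.100 per week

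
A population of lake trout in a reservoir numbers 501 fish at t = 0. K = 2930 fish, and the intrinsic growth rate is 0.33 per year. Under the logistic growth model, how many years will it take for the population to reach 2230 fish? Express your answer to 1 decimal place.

8.3 years

A = (K − N₀)/N₀ = (2930 − 501)/501 = 4.8483.
Solve 2930/(1 + 4.8483·e^(−0.33t)) = 2230: 1 + 4.8483·e^(−0.33t) = 1.3139, so e^(−0.33t) = 0.0647446.
−0.33·t = ln(0.0647446) = -2.7373, so t = 2.7373/0.33 = 8.2949.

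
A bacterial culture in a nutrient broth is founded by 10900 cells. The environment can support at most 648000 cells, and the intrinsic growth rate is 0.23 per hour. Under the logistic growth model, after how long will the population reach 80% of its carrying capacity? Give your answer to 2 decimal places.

A = (K − N₀)/N₀ = (648000 − 10900)/10900 = 58.45.
Solve 648000/(1 + 58.45·e^(−0.23t)) = 518400: 1 + 58.45·e^(−0.23t) = 1.25, so e^(−0.23t) = 0.00427719.
−0.23·t = ln(0.00427719) = -5.4545, so t = 5.4545/0.23 = 23.715.

23.72 hours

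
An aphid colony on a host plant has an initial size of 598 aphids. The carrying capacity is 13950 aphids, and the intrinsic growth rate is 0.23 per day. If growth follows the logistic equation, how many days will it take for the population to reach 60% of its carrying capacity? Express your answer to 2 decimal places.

A = (K − N₀)/N₀ = (13950 − 598)/598 = 22.328.
Solve 13950/(1 + 22.328·e^(−0.23t)) = 8370: 1 + 22.328·e^(−0.23t) = 1.6667, so e^(−0.23t) = 0.0298582.
−0.23·t = ln(0.0298582) = -3.5113, so t = 3.5113/0.23 = 15.267.

15.27 days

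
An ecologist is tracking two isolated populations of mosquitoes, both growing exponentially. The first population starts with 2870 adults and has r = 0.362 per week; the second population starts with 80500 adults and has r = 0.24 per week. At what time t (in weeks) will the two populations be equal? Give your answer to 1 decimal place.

Set 2870·e^(0.362t) = 80500·e^(0.24t).
e^((0.362 − 0.24)t) = 80500/2870 → e^(0.122·t) = 28.049.
0.122·t = ln(28.049) = 3.3339, so t = 3.3339/0.122 = 27.327.

27.3 weeks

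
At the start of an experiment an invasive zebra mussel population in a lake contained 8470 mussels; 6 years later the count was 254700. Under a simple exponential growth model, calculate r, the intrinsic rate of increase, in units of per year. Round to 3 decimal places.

From N(t) = N₀·e^(rt): e^(r·6) = 254700/8470 = 30.071.
r·6 = ln(30.071) = 3.4036, so r = 3.4036/6 = 0.56726.

0.567 per year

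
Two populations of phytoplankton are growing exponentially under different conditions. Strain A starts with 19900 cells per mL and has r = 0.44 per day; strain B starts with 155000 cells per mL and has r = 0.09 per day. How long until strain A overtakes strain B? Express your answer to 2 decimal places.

5.86 days

Set 19900·e^(0.44t) = 155000·e^(0.09t).
e^((0.44 − 0.09)t) = 155000/19900 → e^(0.35·t) = 7.7889.
0.35·t = ln(7.7889) = 2.0527, so t = 2.0527/0.35 = 5.8649.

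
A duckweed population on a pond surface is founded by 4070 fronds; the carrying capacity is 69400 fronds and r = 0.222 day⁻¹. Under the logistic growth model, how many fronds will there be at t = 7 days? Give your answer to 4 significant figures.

15800 fronds

A = (K − N₀)/N₀ = (69400 − 4070)/4070 = 16.052.
N(t) = K/(1 + A·e^(−rt)) = 69400/(1 + 16.052×e^(−0.222×7)).
e^(−1.554) = 0.2114; denominator = 1 + 16.052×0.2114 = 4.3933.
N = 69400/4.3933 = 15796.7.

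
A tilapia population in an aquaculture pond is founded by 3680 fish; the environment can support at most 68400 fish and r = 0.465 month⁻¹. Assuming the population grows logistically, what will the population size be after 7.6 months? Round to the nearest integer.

45198 fish

A = (K − N₀)/N₀ = (68400 − 3680)/3680 = 17.587.
N(t) = K/(1 + A·e^(−rt)) = 68400/(1 + 17.587×e^(−0.465×7.6)).
e^(−3.534) = 0.029188; denominator = 1 + 17.587×0.029188 = 1.5133.
N = 68400/1.5133 = 45198.4.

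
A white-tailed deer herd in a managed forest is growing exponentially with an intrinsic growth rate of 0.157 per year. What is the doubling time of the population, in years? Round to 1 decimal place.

4.4 years

Doubling time t_d = ln(2)/r = 0.6931/0.157 = 4.415.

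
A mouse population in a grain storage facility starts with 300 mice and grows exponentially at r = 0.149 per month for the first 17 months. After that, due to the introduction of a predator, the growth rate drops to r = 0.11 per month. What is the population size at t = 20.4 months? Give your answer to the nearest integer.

Phase 1: N(17) = 300·e^(0.149×17) = 300·e^2.533 = 3777.37.
Phase 2 runs for 20.4 − 17 = 3.4 months at r = 0.11.
N(20.4) = 3777.37·e^(0.11×3.4) = 3777.37·e^0.374 = 5490.54.

5491 mice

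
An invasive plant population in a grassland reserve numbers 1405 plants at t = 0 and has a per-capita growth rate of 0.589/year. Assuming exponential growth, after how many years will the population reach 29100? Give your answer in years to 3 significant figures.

Set N₀·e^(rt) = 29100: e^(0.589·t) = 29100/1405 = 20.712.
0.589·t = ln(20.712) = 3.0307, so t = 3.0307/0.589 = 5.1455.

5.15 years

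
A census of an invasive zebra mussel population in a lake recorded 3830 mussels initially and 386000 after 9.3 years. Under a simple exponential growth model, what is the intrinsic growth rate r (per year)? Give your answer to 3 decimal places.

0.496 per year

From N(t) = N₀·e^(rt): e^(r·9.3) = 386000/3830 = 100.78.
r·9.3 = ln(100.78) = 4.613, so r = 4.613/9.3 = 0.49602.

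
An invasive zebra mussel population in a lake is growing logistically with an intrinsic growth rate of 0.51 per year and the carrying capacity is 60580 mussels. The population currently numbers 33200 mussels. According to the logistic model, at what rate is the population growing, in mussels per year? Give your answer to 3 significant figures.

7650 mussels per year

dN/dt = rN(1 − N/K) = 0.51 × 33200 × (1 − 33200/60580).
1 − 33200/60580 = 0.45196; dN/dt = 0.51 × 33200 × 0.45196 = 7652.7.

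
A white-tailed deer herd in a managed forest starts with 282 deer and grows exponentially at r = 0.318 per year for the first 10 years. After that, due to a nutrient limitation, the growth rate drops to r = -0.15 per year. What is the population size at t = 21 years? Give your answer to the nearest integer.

Phase 1: N(10) = 282·e^(0.318×10) = 282·e^3.18 = 6781.18.
Phase 2 runs for 21 − 10 = 11 years at r = -0.15.
N(21) = 6781.18·e^(-0.15×11) = 6781.18·e^-1.65 = 1302.33.

1302 deer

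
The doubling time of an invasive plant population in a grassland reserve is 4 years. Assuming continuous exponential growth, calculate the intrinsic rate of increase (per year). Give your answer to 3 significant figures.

r = ln(2)/t_d = 0.6931/4 = 0.17329.

0.173 per year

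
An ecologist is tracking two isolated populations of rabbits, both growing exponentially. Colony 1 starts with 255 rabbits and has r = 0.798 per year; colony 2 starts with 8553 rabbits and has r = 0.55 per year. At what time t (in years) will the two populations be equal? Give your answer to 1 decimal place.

14.2 years

Set 255·e^(0.798t) = 8553·e^(0.55t).
e^((0.798 − 0.55)t) = 8553/255 → e^(0.248·t) = 33.541.
0.248·t = ln(33.541) = 3.5128, so t = 3.5128/0.248 = 14.164.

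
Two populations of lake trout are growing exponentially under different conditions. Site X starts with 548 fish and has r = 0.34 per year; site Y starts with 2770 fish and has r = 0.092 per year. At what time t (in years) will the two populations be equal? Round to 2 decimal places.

6.53 years

Set 548·e^(0.34t) = 2770·e^(0.092t).
e^((0.34 − 0.092)t) = 2770/548 → e^(0.248·t) = 5.0547.
0.248·t = ln(5.0547) = 1.6203, so t = 1.6203/0.248 = 6.5336.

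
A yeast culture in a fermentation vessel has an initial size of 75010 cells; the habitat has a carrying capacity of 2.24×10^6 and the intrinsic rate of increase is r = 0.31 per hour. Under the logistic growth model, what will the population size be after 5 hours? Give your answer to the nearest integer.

314340 cells

A = (K − N₀)/N₀ = (2.24×10^6 − 75010)/75010 = 28.863.
N(t) = K/(1 + A·e^(−rt)) = 2.24×10^6/(1 + 28.863×e^(−0.31×5)).
e^(−1.55) = 0.21225; denominator = 1 + 28.863×0.21225 = 7.126.
N = 2.24×10^6/7.126 = 314340.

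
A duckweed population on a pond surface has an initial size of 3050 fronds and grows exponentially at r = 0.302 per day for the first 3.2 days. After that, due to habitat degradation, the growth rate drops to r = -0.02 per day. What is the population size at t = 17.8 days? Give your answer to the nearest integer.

Phase 1: N(3.2) = 3050·e^(0.302×3.2) = 3050·e^0.9664 = 8016.82.
Phase 2 runs for 17.8 − 3.2 = 14.6 days at r = -0.02.
N(17.8) = 8016.82·e^(-0.02×14.6) = 8016.82·e^-0.292 = 5986.71.

5987 fronds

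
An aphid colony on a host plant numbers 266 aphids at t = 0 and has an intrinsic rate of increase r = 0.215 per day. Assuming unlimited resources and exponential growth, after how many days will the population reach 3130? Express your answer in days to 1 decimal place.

11.5 days

Set N₀·e^(rt) = 3130: e^(0.215·t) = 3130/266 = 11.767.
0.215·t = ln(11.767) = 2.4653, so t = 2.4653/0.215 = 11.466.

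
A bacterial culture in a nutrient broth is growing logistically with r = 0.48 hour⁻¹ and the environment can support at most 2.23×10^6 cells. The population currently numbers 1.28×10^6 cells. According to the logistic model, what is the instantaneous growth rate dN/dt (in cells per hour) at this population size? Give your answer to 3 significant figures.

262000 cells per hour

dN/dt = rN(1 − N/K) = 0.48 × 1.28×10^6 × (1 − 1.28×10^6/2.23×10^6).
1 − 1.28×10^6/2.23×10^6 = 0.42601; dN/dt = 0.48 × 1.28×10^6 × 0.42601 = 2.6174×10^5.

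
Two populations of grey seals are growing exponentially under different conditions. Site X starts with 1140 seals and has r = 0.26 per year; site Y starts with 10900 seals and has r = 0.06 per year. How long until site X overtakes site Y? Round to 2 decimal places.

Set 1140·e^(0.26t) = 10900·e^(0.06t).
e^((0.26 − 0.06)t) = 10900/1140 → e^(0.2·t) = 9.5614.
0.2·t = ln(9.5614) = 2.2577, so t = 2.2577/0.2 = 11.289.

11.29 years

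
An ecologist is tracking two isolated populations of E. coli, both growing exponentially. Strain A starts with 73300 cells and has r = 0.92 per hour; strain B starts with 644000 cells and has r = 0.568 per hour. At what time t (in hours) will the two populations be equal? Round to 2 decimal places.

6.17 hours

Set 73300·e^(0.92t) = 644000·e^(0.568t).
e^((0.92 − 0.568)t) = 644000/73300 → e^(0.352·t) = 8.7858.
0.352·t = ln(8.7858) = 2.1731, so t = 2.1731/0.352 = 6.1737.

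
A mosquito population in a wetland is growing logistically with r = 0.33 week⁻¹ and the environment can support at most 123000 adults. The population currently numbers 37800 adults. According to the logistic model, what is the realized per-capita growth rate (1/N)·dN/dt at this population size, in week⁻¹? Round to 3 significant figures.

0.229 per week

(1/N)·dN/dt = r(1 − N/K) = 0.33 × (1 − 37800/123000).
= 0.33 × 0.69268 = 0.22859.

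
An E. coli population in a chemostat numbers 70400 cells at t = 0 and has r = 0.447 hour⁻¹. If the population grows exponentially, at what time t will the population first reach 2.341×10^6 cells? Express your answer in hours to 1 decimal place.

7.8 hours

Set N₀·e^(rt) = 2.341×10^6: e^(0.447·t) = 2.341×10^6/70400 = 33.253.
0.447·t = ln(33.253) = 3.5041, so t = 3.5041/0.447 = 7.8392.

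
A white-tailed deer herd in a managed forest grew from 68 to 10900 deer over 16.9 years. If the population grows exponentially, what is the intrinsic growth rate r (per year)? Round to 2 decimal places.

From N(t) = N₀·e^(rt): e^(r·16.9) = 10900/68 = 160.29.
r·16.9 = ln(160.29) = 5.077, so r = 5.077/16.9 = 0.30041.

0.30 per year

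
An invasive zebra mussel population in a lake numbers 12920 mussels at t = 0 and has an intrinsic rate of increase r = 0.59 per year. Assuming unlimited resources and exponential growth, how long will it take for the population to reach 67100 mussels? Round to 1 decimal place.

2.8 years

Set N₀·e^(rt) = 67100: e^(0.59·t) = 67100/12920 = 5.1935.
0.59·t = ln(5.1935) = 1.6474, so t = 1.6474/0.59 = 2.7922.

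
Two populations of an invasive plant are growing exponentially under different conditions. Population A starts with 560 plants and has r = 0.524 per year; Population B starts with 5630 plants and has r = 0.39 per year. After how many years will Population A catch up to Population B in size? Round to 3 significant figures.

Set 560·e^(0.524t) = 5630·e^(0.39t).
e^((0.524 − 0.39)t) = 5630/560 → e^(0.134·t) = 10.054.
0.134·t = ln(10.054) = 2.3079, so t = 2.3079/0.134 = 17.223.

17.2 years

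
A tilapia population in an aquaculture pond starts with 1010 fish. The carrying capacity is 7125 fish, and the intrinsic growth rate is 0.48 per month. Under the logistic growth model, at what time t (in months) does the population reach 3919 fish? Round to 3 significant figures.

4.17 months

A = (K − N₀)/N₀ = (7125 − 1010)/1010 = 6.0545.
Solve 7125/(1 + 6.0545·e^(−0.48t)) = 3919: 1 + 6.0545·e^(−0.48t) = 1.8181, so e^(−0.48t) = 0.135118.
−0.48·t = ln(0.135118) = -2.0016, so t = 2.0016/0.48 = 4.17.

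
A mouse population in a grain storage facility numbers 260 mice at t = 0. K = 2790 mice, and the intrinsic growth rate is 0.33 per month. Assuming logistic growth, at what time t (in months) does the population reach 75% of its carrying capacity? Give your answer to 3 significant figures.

10.2 months

A = (K − N₀)/N₀ = (2790 − 260)/260 = 9.7308.
Solve 2790/(1 + 9.7308·e^(−0.33t)) = 2092.5: 1 + 9.7308·e^(−0.33t) = 1.3333, so e^(−0.33t) = 0.0342556.
−0.33·t = ln(0.0342556) = -3.3739, so t = 3.3739/0.33 = 10.224.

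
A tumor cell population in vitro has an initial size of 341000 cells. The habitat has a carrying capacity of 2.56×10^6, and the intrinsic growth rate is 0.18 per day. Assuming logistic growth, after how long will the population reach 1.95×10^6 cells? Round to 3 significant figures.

16.9 days

A = (K − N₀)/N₀ = (2.56×10^6 − 341000)/341000 = 6.5073.
Solve 2.56×10^6/(1 + 6.5073·e^(−0.18t)) = 1.95×10^6: 1 + 6.5073·e^(−0.18t) = 1.3128, so e^(−0.18t) = 0.048072.
−0.18·t = ln(0.048072) = -3.0351, so t = 3.0351/0.18 = 16.861.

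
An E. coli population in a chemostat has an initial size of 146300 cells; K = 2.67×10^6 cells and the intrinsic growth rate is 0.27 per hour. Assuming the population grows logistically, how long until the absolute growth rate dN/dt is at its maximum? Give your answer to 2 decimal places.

Logistic growth is fastest at N = K/2 = 1.335×10^6.
A = (K − N₀)/N₀ = 17.25. Set K/(1 + A·e^(−rt)) = K/2 → A·e^(−rt) = 1.
e^(−0.27t) = 1/17.25 = 0.0579704, so t = ln(17.25)/0.27 = 2.8478/0.27 = 10.547.

10.55 hours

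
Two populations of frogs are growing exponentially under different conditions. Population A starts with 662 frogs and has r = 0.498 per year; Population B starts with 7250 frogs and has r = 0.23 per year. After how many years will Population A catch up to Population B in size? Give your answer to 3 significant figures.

Set 662·e^(0.498t) = 7250·e^(0.23t).
e^((0.498 − 0.23)t) = 7250/662 → e^(0.268·t) = 10.952.
0.268·t = ln(10.952) = 2.3935, so t = 2.3935/0.268 = 8.9309.

8.93 years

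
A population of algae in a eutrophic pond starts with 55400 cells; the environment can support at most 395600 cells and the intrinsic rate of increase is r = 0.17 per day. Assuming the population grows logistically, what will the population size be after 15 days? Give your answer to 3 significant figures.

267000 cells

A = (K − N₀)/N₀ = (395600 − 55400)/55400 = 6.1408.
N(t) = K/(1 + A·e^(−rt)) = 395600/(1 + 6.1408×e^(−0.17×15)).
e^(−2.55) = 0.078082; denominator = 1 + 6.1408×0.078082 = 1.4795.
N = 395600/1.4795 = 267391.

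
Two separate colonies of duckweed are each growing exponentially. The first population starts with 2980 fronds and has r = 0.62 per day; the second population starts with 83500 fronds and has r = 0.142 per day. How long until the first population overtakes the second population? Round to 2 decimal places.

Set 2980·e^(0.62t) = 83500·e^(0.142t).
e^((0.62 − 0.142)t) = 83500/2980 → e^(0.478·t) = 28.02.
0.478·t = ln(28.02) = 3.3329, so t = 3.3329/0.478 = 6.9726.

6.97 days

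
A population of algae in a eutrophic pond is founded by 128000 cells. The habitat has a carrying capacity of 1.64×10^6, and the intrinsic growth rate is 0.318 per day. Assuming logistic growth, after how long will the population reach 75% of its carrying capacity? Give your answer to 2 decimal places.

A = (K − N₀)/N₀ = (1.64×10^6 − 128000)/128000 = 11.812.
Solve 1.64×10^6/(1 + 11.812·e^(−0.318t)) = 1.23×10^6: 1 + 11.812·e^(−0.318t) = 1.3333, so e^(−0.318t) = 0.0282187.
−0.318·t = ln(0.0282187) = -3.5678, so t = 3.5678/0.318 = 11.219.

11.22 days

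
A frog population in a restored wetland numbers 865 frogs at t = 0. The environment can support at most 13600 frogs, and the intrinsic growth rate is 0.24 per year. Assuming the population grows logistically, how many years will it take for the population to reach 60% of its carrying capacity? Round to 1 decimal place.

A = (K − N₀)/N₀ = (13600 − 865)/865 = 14.723.
Solve 13600/(1 + 14.723·e^(−0.24t)) = 8160: 1 + 14.723·e^(−0.24t) = 1.6667, so e^(−0.24t) = 0.045282.
−0.24·t = ln(0.045282) = -3.0948, so t = 3.0948/0.24 = 12.895.

12.9 years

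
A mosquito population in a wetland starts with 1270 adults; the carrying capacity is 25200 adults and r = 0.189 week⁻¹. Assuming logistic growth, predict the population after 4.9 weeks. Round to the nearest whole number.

2978 adults

A = (K − N₀)/N₀ = (25200 − 1270)/1270 = 18.843.
N(t) = K/(1 + A·e^(−rt)) = 25200/(1 + 18.843×e^(−0.189×4.9)).
e^(−0.9261) = 0.3961; denominator = 1 + 18.843×0.3961 = 8.4634.
N = 25200/8.4634 = 2977.51.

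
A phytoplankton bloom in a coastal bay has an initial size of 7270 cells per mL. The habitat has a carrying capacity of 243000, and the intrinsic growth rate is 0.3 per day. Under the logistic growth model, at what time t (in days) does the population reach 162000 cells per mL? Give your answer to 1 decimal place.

A = (K − N₀)/N₀ = (243000 − 7270)/7270 = 32.425.
Solve 243000/(1 + 32.425·e^(−0.3t)) = 162000: 1 + 32.425·e^(−0.3t) = 1.5, so e^(−0.3t) = 0.0154202.
−0.3·t = ln(0.0154202) = -4.1721, so t = 4.1721/0.3 = 13.907.

13.9 days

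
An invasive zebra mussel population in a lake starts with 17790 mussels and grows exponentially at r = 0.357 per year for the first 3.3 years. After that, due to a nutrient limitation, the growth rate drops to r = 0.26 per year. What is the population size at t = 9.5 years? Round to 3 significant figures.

290000 mussels

Phase 1: N(3.3) = 17790·e^(0.357×3.3) = 17790·e^1.178 = 57785.4.
Phase 2 runs for 9.5 − 3.3 = 6.2 years at r = 0.26.
N(9.5) = 57785.4·e^(0.26×6.2) = 57785.4·e^1.612 = 289668.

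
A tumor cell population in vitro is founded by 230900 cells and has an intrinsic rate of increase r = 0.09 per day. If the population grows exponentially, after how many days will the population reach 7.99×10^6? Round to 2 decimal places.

39.38 days

Set N₀·e^(rt) = 7.99×10^6: e^(0.09·t) = 7.99×10^6/230900 = 34.604.
0.09·t = ln(34.604) = 3.544, so t = 3.544/0.09 = 39.377.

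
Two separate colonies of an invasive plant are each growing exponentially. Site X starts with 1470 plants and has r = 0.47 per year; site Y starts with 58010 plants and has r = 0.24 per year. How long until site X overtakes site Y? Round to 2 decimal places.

15.98 years

Set 1470·e^(0.47t) = 58010·e^(0.24t).
e^((0.47 − 0.24)t) = 58010/1470 → e^(0.23·t) = 39.463.
0.23·t = ln(39.463) = 3.6754, so t = 3.6754/0.23 = 15.98.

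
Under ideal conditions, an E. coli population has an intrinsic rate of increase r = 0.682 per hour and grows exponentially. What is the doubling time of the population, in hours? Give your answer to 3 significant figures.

1.02 hours

Doubling time t_d = ln(2)/r = 0.6931/0.682 = 1.0163.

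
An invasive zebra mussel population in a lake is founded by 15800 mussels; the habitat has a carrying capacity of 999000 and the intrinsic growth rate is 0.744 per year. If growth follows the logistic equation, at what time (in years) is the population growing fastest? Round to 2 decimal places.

Logistic growth is fastest at N = K/2 = 499500.
A = (K − N₀)/N₀ = 62.228. Set K/(1 + A·e^(−rt)) = K/2 → A·e^(−rt) = 1.
e^(−0.744t) = 1/62.228 = 0.01607, so t = ln(62.228)/0.744 = 4.1308/0.744 = 5.5522.

5.55 years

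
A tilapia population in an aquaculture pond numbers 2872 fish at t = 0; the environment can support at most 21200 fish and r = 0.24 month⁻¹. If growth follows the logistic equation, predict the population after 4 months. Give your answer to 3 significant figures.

A = (K − N₀)/N₀ = (21200 − 2872)/2872 = 6.3816.
N(t) = K/(1 + A·e^(−rt)) = 21200/(1 + 6.3816×e^(−0.24×4)).
e^(−0.96) = 0.38289; denominator = 1 + 6.3816×0.38289 = 3.4435.
N = 21200/3.4435 = 6156.57.

6160 fish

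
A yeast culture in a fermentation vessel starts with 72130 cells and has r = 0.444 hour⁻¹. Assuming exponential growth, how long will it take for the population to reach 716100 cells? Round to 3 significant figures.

5.17 hours

Set N₀·e^(rt) = 716100: e^(0.444·t) = 716100/72130 = 9.9279.
0.444·t = ln(9.9279) = 2.2953, so t = 2.2953/0.444 = 5.1697.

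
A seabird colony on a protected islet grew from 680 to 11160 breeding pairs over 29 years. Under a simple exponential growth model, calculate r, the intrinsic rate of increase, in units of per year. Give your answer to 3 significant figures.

0.0965 per year

From N(t) = N₀·e^(rt): e^(r·29) = 11160/680 = 16.412.
r·29 = ln(16.412) = 2.798, so r = 2.798/29 = 0.096483.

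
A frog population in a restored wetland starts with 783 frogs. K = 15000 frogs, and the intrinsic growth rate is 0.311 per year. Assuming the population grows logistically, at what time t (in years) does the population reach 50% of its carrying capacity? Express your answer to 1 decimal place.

9.3 years

A = (K − N₀)/N₀ = (15000 − 783)/783 = 18.157.
Solve 15000/(1 + 18.157·e^(−0.311t)) = 7500: 1 + 18.157·e^(−0.311t) = 2, so e^(−0.311t) = 0.0550749.
−0.311·t = ln(0.0550749) = -2.8991, so t = 2.8991/0.311 = 9.3217.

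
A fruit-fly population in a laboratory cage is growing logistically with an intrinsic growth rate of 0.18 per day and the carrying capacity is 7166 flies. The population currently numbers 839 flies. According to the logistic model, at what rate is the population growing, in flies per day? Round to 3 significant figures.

dN/dt = rN(1 − N/K) = 0.18 × 839 × (1 − 839/7166).
1 − 839/7166 = 0.88292; dN/dt = 0.18 × 839 × 0.88292 = 133.34.

133 flies per day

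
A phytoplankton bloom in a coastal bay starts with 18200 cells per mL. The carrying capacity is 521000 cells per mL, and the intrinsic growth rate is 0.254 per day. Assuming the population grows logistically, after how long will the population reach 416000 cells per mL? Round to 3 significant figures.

A = (K − N₀)/N₀ = (521000 − 18200)/18200 = 27.626.
Solve 521000/(1 + 27.626·e^(−0.254t)) = 416000: 1 + 27.626·e^(−0.254t) = 1.2524, so e^(−0.254t) = 0.00913634.
−0.254·t = ln(0.00913634) = -4.6955, so t = 4.6955/0.254 = 18.486.

18.5 days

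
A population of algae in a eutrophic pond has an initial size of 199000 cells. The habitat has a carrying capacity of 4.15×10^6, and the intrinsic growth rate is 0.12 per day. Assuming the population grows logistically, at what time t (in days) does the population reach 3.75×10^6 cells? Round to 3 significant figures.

43.6 days

A = (K − N₀)/N₀ = (4.15×10^6 − 199000)/199000 = 19.854.
Solve 4.15×10^6/(1 + 19.854·e^(−0.12t)) = 3.75×10^6: 1 + 19.854·e^(−0.12t) = 1.1067, so e^(−0.12t) = 0.00537248.
−0.12·t = ln(0.00537248) = -5.2265, so t = 5.2265/0.12 = 43.554.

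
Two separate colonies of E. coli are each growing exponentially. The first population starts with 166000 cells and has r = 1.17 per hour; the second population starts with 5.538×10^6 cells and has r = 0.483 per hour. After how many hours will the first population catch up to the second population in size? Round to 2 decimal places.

Set 166000·e^(1.17t) = 5.538×10^6·e^(0.483t).
e^((1.17 − 0.483)t) = 5.538×10^6/166000 → e^(0.687·t) = 33.361.
0.687·t = ln(33.361) = 3.5074, so t = 3.5074/0.687 = 5.1054.

5.11 hours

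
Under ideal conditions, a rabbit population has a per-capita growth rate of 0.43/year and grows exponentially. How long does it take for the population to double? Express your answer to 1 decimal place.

Doubling time t_d = ln(2)/r = 0.6931/0.43 = 1.612.

1.6 years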